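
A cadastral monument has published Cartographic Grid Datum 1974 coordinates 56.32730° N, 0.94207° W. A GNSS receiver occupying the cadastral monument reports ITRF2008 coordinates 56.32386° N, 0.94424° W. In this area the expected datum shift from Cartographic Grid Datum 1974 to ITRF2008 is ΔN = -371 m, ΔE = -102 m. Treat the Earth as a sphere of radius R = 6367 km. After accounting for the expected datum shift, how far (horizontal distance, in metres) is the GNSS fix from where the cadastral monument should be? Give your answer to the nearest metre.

34 m

Observed coordinate differences: Δφ = -0.00344°, Δλ = -0.00217°.
Converting to metres (1° lat = 111125 m, cos φ = 0.554448): observed ΔN = -382.3 m, observed ΔE = -133.7 m.
Subtracting the expected shift leaves a residual of -382.3 − (-371) = -11.3 m north and -133.7 − (-102) = -31.7 m east.
Residual distance = √((-11.3)² + (-31.7)²) = 33.6 m.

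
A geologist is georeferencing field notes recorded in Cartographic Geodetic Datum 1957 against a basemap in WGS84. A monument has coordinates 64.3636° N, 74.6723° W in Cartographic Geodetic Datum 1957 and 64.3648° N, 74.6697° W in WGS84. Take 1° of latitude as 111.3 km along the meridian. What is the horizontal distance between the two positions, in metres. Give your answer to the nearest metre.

183 m

Δφ = 64.3648° − 64.3636° = +0.0012°; Δλ = -74.6697° − -74.6723° = +0.0026°.
ΔN = Δφ × 111300 = 133.6 m; ΔE = Δλ × 111300 × cos(64.3636°) = +0.0026 × 111300 × 0.432659 = 125.2 m.
Distance = √(ΔE² + ΔN²) = √(125.2² + 133.6²) = 183.1 m.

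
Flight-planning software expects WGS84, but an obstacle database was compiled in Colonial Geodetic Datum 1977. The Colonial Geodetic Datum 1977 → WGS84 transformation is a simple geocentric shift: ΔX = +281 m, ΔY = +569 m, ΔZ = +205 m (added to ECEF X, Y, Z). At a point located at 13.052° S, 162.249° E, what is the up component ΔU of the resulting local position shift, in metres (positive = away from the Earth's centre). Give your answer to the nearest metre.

ΔU = -138 m

The local up (radial) axis is (cos φ cos λ, cos φ sin λ, sin φ), giving ΔU = -260.708 + 168.996 − 46.296 = -138.01 m.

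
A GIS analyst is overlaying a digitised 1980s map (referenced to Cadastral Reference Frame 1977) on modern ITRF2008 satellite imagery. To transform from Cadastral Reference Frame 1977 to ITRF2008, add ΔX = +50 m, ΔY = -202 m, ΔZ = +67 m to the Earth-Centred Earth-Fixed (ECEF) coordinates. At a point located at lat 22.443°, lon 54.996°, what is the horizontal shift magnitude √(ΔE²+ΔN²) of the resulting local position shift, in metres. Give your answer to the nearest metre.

At φ = 22.443°, λ = 54.996°: sin φ = 0.381764, cos φ = 0.924260, sin λ = 0.819112, cos λ = 0.573634.
ΔE = −sin λ·ΔX + cos λ·ΔY = −(0.819112)·(50) + (0.573634)·(-202) = -156.83 m.
ΔN = −sin φ cos λ·ΔX − sin φ sin λ·ΔY + cos φ·ΔZ = −(0.381764)(0.573634)(50) − (0.381764)(0.819112)(-202) + (0.924260)(67) = 114.14 m.
Horizontal magnitude = √(ΔE² + ΔN²) = √((-156.83)² + 114.14²) = 193.97 m.

194 m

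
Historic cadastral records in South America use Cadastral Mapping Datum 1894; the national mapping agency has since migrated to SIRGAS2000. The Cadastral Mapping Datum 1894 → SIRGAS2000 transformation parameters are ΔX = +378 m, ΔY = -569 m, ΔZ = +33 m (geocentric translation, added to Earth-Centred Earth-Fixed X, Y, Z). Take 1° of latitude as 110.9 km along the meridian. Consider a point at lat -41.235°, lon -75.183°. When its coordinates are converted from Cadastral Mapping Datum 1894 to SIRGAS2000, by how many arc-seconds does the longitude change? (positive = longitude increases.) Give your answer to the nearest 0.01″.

Δλ = 9.49″

sin φ = -0.659149, cos φ = 0.752012, sin λ = -0.966748, cos λ = 0.255733.
East component: ΔE = −sin λ·ΔX + cos λ·ΔY = −(-0.966748)(378) + (0.255733)(-569) = 219.92 m.
1° of latitude spans 110900 m; at latitude φ, 1° of longitude spans that × cos φ = 83398.2 m, so Δλ = 219.92 / 83398.2 × 3600 = 9.493″.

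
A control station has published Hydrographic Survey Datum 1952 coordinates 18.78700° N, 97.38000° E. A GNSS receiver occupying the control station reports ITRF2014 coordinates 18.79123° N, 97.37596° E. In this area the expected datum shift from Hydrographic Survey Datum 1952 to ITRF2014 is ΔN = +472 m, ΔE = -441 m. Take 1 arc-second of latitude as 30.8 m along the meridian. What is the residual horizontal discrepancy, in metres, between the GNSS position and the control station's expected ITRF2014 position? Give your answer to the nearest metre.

17 m

Observed coordinate differences: Δφ = +0.00423°, Δλ = -0.00404°.
Converting to metres (1° lat = 110880 m, cos φ = 0.946722): observed ΔN = 469.0 m, observed ΔE = -424.1 m.
Subtracting the expected shift leaves a residual of 469.0 − (472) = -3.0 m north and -424.1 − (-441) = 16.9 m east.
Residual distance = √((-3.0)² + 16.9²) = 17.2 m.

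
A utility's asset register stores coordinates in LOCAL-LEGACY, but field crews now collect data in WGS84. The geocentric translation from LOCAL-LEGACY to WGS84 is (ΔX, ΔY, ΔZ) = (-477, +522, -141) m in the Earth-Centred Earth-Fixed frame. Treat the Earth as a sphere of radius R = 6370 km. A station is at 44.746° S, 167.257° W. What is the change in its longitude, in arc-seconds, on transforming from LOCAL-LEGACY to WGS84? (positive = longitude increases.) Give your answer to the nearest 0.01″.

sin φ = -0.703965, cos φ = 0.710235, sin λ = -0.220578, cos λ = -0.975369.
East component: ΔE = −sin λ·ΔX + cos λ·ΔY = −(-0.220578)(-477) + (-0.975369)(522) = -614.36 m.
1° of latitude spans πR/180 = 111177 m; at latitude φ, 1° of longitude spans that × cos φ = 78962.1 m, so Δλ = -614.36 / 78962.1 × 3600 = -28.010″.

Δλ = -28.01″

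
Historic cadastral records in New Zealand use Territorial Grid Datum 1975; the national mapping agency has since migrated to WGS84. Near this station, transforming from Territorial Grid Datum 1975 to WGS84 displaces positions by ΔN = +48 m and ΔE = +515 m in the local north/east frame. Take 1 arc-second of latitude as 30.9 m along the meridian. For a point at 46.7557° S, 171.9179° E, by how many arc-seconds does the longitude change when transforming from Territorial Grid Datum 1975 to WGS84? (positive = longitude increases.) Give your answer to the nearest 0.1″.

At latitude -46.7557°, cos φ = 0.685111.
1″ of longitude at this latitude = 30.90 × cos φ = 21.1699 m, so Δλ = 515.0 / 21.1699 = 24.327″.

Δλ = 24.3″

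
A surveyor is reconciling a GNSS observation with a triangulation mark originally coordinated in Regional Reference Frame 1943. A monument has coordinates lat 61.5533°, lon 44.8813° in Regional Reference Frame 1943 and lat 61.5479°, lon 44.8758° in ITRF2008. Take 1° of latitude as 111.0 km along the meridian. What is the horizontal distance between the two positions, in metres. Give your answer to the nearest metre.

666 m

Δφ = 61.5479° − 61.5533° = -0.0054°; Δλ = 44.8758° − 44.8813° = -0.0055°.
ΔN = Δφ × 111000 = -599.4 m; ΔE = Δλ × 111000 × cos(61.5533°) = -0.0055 × 111000 × 0.476341 = -290.8 m.
Distance = √(ΔE² + ΔN²) = √((-290.8)² + (-599.4)²) = 666.2 m.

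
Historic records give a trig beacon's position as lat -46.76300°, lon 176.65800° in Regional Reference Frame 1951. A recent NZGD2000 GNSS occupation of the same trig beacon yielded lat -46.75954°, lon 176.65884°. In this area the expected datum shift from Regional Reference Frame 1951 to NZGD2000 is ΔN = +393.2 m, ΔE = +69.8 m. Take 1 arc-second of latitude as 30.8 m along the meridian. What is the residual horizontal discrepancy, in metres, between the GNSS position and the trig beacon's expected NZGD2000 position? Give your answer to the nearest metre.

Observed coordinate differences: Δφ = +0.00346°, Δλ = +0.00084°.
Converting to metres (1° lat = 110880 m, cos φ = 0.685018): observed ΔN = 383.6 m, observed ΔE = 63.8 m.
Subtracting the expected shift leaves a residual of 383.6 − (393.2) = -9.6 m north and 63.8 − (69.8) = -6.0 m east.
Residual distance = √((-9.6)² + (-6.0)²) = 11.3 m.

11 m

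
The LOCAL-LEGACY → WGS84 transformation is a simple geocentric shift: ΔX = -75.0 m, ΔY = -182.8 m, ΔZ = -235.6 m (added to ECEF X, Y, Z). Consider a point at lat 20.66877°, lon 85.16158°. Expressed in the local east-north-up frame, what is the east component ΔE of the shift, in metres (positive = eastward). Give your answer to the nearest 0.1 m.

ΔE = 59.3 m

The local east axis at (φ, λ) is (−sin λ, cos λ, 0), so ΔE = −sin(85.16158°)·(-75.0) + cos(85.16158°)·(-182.8) = 59.31 m.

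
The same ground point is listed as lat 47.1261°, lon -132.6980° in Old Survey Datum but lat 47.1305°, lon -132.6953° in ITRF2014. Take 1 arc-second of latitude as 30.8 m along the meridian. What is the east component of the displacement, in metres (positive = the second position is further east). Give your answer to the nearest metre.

ΔE = 204 m

Δφ = 47.1305° − 47.1261° = +0.0044°; Δλ = -132.6953° − -132.6980° = +0.0027°.
1° of latitude = 3600 × 30.80 = 110880 m.
ΔN = Δφ × 110880 = 487.9 m; ΔE = Δλ × 110880 × cos(47.1261°) = +0.0027 × 110880 × 0.680387 = 203.7 m.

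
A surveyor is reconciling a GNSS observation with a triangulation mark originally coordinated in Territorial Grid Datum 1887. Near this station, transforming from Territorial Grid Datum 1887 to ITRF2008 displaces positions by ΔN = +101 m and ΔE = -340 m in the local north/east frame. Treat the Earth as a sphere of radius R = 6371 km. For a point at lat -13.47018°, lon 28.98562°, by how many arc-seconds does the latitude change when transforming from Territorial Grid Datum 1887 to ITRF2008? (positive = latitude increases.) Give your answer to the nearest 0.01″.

On a sphere of radius R, 1 rad of latitude = R, so Δφ = ΔN / R = 101.0 / 6371000 = 1.5853e-05 rad = 3.270″.

Δφ = 3.27″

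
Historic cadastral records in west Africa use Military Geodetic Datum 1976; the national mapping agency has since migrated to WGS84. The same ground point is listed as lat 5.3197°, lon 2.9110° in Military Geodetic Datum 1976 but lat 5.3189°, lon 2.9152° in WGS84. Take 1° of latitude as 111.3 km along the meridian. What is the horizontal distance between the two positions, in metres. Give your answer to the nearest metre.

Δφ = 5.3189° − 5.3197° = -0.0008°; Δλ = 2.9152° − 2.9110° = +0.0042°.
ΔN = Δφ × 111300 = -89.0 m; ΔE = Δλ × 111300 × cos(5.3197°) = +0.0042 × 111300 × 0.995693 = 465.4 m.
Distance = √(ΔE² + ΔN²) = √(465.4² + (-89.0)²) = 473.9 m.

474 m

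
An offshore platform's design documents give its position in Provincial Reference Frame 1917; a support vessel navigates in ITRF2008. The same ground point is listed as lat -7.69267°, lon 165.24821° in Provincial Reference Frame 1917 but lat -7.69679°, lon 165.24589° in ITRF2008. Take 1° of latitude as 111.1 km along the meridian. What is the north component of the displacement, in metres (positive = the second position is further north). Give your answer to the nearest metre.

Δφ = -7.69679° − -7.69267° = -0.00412°; Δλ = 165.24589° − 165.24821° = -0.00232°.
ΔN = Δφ × 111100 = -457.7 m; ΔE = Δλ × 111100 × cos(-7.69267°) = -0.00232 × 111100 × 0.991000 = -255.4 m.

ΔN = -458 m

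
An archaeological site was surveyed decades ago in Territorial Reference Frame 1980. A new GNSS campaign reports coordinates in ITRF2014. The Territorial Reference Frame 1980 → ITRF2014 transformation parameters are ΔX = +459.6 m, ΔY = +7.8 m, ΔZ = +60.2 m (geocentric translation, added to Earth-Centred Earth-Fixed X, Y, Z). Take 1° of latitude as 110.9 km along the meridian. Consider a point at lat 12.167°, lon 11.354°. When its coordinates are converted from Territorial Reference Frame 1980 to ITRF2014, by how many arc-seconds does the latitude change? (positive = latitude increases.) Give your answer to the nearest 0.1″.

sin φ = 0.210762, cos φ = 0.977537, sin λ = 0.196870, cos λ = 0.980430.
North component: ΔN = −sin φ cos λ·ΔX − sin φ sin λ·ΔY + cos φ·ΔZ = −(0.210762)(0.980430)(459.6) − (0.210762)(0.196870)(7.8) + (0.977537)(60.2) = -36.45 m.
1° of latitude spans 110900 m, so Δφ = -36.45 / 110900 × 3600 = -1.183″.

Δφ = -1.2″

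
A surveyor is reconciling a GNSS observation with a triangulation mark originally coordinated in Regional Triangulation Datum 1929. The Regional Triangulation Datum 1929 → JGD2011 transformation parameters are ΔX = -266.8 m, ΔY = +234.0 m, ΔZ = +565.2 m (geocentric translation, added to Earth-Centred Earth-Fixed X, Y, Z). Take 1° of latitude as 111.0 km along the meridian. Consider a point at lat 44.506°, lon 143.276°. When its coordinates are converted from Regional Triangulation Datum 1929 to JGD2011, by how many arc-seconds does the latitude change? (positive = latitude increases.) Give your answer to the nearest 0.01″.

Δφ = 5.03″

sin φ = 0.700984, cos φ = 0.713177, sin λ = 0.597961, cos λ = -0.801525.
North component: ΔN = −sin φ cos λ·ΔX − sin φ sin λ·ΔY + cos φ·ΔZ = −(0.700984)(-0.801525)(-266.8) − (0.700984)(0.597961)(234.0) + (0.713177)(565.2) = 155.10 m.
1° of latitude spans 111000 m, so Δφ = 155.10 / 111000 × 3600 = 5.030″.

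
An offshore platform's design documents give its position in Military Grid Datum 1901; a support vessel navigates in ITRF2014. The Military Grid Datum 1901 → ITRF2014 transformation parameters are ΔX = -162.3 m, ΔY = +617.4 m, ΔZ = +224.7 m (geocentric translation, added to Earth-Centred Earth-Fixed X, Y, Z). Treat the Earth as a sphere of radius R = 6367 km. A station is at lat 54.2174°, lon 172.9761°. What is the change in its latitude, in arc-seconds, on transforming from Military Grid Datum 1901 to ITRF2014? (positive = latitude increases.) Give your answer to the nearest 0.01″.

sin φ = 0.811241, cos φ = 0.584711, sin λ = 0.122283, cos λ = -0.992495.
North component: ΔN = −sin φ cos λ·ΔX − sin φ sin λ·ΔY + cos φ·ΔZ = −(0.811241)(-0.992495)(-162.3) − (0.811241)(0.122283)(617.4) + (0.584711)(224.7) = -60.54 m.
1° of latitude spans πR/180 = 111125 m, so Δφ = -60.54 / 111125 × 3600 = -1.961″.

Δφ = -1.96″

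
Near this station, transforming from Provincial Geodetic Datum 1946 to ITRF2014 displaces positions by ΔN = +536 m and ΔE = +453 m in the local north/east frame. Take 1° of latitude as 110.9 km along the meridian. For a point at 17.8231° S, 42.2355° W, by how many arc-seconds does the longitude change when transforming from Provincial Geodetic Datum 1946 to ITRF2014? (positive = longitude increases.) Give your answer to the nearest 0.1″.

Δλ = 15.4″

At latitude -17.8231°, cos φ = 0.952006.
1° of longitude at this latitude = 110.9 × cos φ = 105.58 km, so Δλ = 453.0 / 105577.5 = 0.0042907° = 15.446″.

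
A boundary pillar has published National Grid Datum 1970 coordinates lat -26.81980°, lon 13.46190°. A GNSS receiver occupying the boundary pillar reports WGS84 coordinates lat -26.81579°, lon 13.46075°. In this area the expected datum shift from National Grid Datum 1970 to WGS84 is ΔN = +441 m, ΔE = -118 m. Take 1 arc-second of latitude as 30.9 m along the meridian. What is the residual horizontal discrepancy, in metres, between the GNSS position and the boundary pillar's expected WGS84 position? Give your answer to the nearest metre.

6 m

Observed coordinate differences: Δφ = +0.00401°, Δλ = -0.00115°.
Converting to metres (1° lat = 111240 m, cos φ = 0.892430): observed ΔN = 446.1 m, observed ΔE = -114.2 m.
Subtracting the expected shift leaves a residual of 446.1 − (441) = 5.1 m north and -114.2 − (-118) = 3.8 m east.
Residual distance = √(5.1² + 3.8²) = 6.4 m.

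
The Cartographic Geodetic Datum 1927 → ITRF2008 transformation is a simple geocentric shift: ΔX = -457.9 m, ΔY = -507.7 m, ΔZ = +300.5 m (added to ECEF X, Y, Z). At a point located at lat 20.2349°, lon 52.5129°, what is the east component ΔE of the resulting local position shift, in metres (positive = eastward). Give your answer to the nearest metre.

ΔE = 54 m

At φ = 20.2349°, λ = 52.5129°: sin φ = 0.345870, cos φ = 0.938283, sin λ = 0.793490, cos λ = 0.608583.
ΔE = −sin λ·ΔX + cos λ·ΔY = −(0.793490)·(-457.9) + (0.608583)·(-507.7) = 54.36 m.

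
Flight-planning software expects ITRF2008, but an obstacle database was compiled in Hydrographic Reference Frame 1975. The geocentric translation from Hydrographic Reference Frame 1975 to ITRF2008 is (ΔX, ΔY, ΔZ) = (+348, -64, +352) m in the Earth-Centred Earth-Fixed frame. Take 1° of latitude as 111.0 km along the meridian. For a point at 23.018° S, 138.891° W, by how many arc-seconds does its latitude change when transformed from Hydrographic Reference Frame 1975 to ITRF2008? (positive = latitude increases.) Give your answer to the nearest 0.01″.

sin φ = -0.391020, cos φ = 0.920382, sin λ = -0.657494, cos λ = -0.753460.
North component: ΔN = −sin φ cos λ·ΔX − sin φ sin λ·ΔY + cos φ·ΔZ = −(-0.391020)(-0.753460)(348) − (-0.391020)(-0.657494)(-64) + (0.920382)(352) = 237.90 m.
1° of latitude spans 111000 m, so Δφ = 237.90 / 111000 × 3600 = 7.716″.

Δφ = 7.72″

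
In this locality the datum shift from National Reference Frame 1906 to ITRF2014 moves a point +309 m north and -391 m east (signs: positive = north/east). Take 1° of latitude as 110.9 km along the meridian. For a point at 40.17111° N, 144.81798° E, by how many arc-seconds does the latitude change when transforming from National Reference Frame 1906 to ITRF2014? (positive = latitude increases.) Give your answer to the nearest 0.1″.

1° of latitude = 110.9 km, so Δφ = 309.0 / 110900 = 0.0027863° = 10.031″.

Δφ = 10.0″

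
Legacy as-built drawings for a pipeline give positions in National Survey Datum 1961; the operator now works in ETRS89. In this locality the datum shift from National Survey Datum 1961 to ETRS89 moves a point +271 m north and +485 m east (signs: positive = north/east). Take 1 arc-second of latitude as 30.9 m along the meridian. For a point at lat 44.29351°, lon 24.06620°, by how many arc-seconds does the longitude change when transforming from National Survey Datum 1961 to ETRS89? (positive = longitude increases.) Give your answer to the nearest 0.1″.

Δλ = 21.9″

At latitude 44.29351°, cos φ = 0.715772.
1″ of longitude at this latitude = 30.90 × cos φ = 22.1173 m, so Δλ = 485.0 / 22.1173 = 21.928″.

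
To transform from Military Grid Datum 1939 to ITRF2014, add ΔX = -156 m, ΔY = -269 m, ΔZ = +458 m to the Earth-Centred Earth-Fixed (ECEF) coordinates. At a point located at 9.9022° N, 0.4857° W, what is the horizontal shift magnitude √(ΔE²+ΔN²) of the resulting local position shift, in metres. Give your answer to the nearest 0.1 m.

The local east axis at (φ, λ) is (−sin λ, cos λ, 0), so ΔE = −sin(-0.4857°)·(-156) + cos(-0.4857°)·(-269) = -270.31 m.
The local north axis is (−sin φ cos λ, −sin φ sin λ, cos φ), giving ΔN = 26.826 − 0.392 + 451.177 = 477.61 m.
Horizontal magnitude = √(ΔE² + ΔN²) = √((-270.31)² + 477.61²) = 548.80 m.

548.8 m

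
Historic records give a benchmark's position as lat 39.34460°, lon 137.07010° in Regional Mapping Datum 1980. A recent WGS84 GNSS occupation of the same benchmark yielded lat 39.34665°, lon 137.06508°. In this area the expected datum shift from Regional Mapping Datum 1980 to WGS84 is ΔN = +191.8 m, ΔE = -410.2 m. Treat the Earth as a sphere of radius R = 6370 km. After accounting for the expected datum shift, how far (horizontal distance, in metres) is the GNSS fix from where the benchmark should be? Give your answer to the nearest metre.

42 m

Observed coordinate differences: Δφ = +0.00205°, Δλ = -0.00502°.
Converting to metres (1° lat = 111177 m, cos φ = 0.773347): observed ΔN = 227.9 m, observed ΔE = -431.6 m.
Subtracting the expected shift leaves a residual of 227.9 − (191.8) = 36.1 m north and -431.6 − (-410.2) = -21.4 m east.
Residual distance = √(36.1² + (-21.4)²) = 42.0 m.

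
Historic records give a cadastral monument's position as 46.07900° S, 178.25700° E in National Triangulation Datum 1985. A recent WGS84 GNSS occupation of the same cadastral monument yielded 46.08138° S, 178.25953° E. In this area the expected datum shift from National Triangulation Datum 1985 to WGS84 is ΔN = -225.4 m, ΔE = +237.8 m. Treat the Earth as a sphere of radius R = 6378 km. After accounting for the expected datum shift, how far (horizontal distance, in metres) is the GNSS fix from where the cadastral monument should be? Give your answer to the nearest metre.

58 m

Observed coordinate differences: Δφ = -0.00238°, Δλ = +0.00253°.
Converting to metres (1° lat = 111317 m, cos φ = 0.693666): observed ΔN = -264.9 m, observed ΔE = 195.4 m.
Subtracting the expected shift leaves a residual of -264.9 − (-225.4) = -39.5 m north and 195.4 − (237.8) = -42.4 m east.
Residual distance = √((-39.5)² + (-42.4)²) = 58.0 m.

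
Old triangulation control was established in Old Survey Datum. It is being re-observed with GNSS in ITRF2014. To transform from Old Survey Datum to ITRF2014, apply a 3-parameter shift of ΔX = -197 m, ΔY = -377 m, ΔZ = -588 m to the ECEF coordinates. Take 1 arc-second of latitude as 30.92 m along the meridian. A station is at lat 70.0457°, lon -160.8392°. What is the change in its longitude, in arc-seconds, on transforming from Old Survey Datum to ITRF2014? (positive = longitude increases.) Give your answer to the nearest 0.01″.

sin φ = 0.939965, cos φ = 0.341271, sin λ = -0.328220, cos λ = -0.944601.
East component: ΔE = −sin λ·ΔX + cos λ·ΔY = −(-0.328220)(-197) + (-0.944601)(-377) = 291.46 m.
1° of latitude spans 3600 × 30.92 = 111312 m; at latitude φ, 1° of longitude spans that × cos φ = 37987.5 m, so Δλ = 291.46 / 37987.5 × 3600 = 27.621″.

Δλ = 27.62″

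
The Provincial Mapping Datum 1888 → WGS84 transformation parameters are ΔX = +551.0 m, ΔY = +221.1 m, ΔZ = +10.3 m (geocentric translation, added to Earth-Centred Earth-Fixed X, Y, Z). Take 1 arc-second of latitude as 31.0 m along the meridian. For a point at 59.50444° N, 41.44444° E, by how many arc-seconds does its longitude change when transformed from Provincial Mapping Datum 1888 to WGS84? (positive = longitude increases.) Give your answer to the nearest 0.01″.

sin φ = 0.861668, cos φ = 0.507472, sin λ = 0.661893, cos λ = 0.749598.
East component: ΔE = −sin λ·ΔX + cos λ·ΔY = −(0.661893)(551.0) + (0.749598)(221.1) = -198.97 m.
1° of latitude spans 3600 × 31.00 = 111600 m; at latitude φ, 1° of longitude spans that × cos φ = 56633.8 m, so Δλ = -198.97 / 56633.8 × 3600 = -12.648″.

Δλ = -12.65″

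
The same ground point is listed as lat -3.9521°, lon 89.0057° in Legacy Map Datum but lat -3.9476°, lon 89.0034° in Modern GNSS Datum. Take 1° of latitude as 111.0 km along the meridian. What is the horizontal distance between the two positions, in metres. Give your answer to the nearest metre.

Δφ = -3.9476° − -3.9521° = +0.0045°; Δλ = 89.0034° − 89.0057° = -0.0023°.
ΔN = Δφ × 111000 = 499.5 m; ΔE = Δλ × 111000 × cos(-3.9521°) = -0.0023 × 111000 × 0.997622 = -254.7 m.
Distance = √(ΔE² + ΔN²) = √((-254.7)² + 499.5²) = 560.7 m.

561 m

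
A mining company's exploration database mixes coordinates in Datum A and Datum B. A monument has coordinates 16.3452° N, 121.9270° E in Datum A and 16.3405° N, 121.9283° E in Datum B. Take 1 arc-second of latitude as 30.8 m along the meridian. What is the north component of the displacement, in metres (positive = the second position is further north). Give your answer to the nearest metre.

ΔN = -521 m

Δφ = 16.3405° − 16.3452° = -0.0047°; Δλ = 121.9283° − 121.9270° = +0.0013°.
1° of latitude = 3600 × 30.80 = 110880 m.
ΔN = Δφ × 110880 = -521.1 m; ΔE = Δλ × 110880 × cos(16.3452°) = +0.0013 × 110880 × 0.959584 = 138.3 m.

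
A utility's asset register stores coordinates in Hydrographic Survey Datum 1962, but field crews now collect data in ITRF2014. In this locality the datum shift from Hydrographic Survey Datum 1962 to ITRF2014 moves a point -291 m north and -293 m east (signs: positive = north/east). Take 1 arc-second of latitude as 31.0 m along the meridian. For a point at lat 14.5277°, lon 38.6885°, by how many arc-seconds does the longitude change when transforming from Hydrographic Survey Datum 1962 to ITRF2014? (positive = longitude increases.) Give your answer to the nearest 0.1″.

Δλ = -9.8″

At latitude 14.5277°, cos φ = 0.968026.
1″ of longitude at this latitude = 31.00 × cos φ = 30.0088 m, so Δλ = -293.0 / 30.0088 = -9.764″.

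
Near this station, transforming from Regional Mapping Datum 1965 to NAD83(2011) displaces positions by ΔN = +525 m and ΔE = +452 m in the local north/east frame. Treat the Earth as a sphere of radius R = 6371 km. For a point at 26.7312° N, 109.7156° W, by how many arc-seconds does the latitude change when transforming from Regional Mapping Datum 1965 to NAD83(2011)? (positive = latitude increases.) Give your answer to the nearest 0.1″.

On a sphere of radius R, 1 rad of latitude = R, so Δφ = ΔN / R = 525.0 / 6371000 = 8.2405e-05 rad = 16.997″.

Δφ = 17.0″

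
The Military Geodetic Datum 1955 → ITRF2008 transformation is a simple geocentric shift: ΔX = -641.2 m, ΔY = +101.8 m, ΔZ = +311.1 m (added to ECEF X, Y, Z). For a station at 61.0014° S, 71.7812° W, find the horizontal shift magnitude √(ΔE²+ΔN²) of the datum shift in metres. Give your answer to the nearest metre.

587 m

The local east axis at (φ, λ) is (−sin λ, cos λ, 0), so ΔE = −sin(-71.7812°)·(-641.2) + cos(-71.7812°)·101.8 = -577.23 m.
The local north axis is (−sin φ cos λ, −sin φ sin λ, cos φ), giving ΔN = -175.337 − 84.574 + 150.818 = -109.09 m.
Horizontal magnitude = √(ΔE² + ΔN²) = √((-577.23)² + (-109.09)²) = 587.45 m.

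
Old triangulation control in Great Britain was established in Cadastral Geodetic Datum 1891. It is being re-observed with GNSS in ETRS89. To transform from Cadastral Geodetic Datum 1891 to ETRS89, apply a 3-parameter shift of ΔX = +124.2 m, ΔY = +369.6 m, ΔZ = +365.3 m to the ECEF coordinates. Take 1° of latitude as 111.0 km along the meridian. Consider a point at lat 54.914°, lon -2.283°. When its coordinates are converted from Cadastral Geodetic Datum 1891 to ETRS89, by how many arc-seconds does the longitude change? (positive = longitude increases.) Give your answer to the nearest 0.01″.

Δλ = 21.12″

sin φ = 0.818290, cos φ = 0.574805, sin λ = -0.039835, cos λ = 0.999206.
East component: ΔE = −sin λ·ΔX + cos λ·ΔY = −(-0.039835)(124.2) + (0.999206)(369.6) = 374.25 m.
1° of latitude spans 111000 m; at latitude φ, 1° of longitude spans that × cos φ = 63803.4 m, so Δλ = 374.25 / 63803.4 × 3600 = 21.117″.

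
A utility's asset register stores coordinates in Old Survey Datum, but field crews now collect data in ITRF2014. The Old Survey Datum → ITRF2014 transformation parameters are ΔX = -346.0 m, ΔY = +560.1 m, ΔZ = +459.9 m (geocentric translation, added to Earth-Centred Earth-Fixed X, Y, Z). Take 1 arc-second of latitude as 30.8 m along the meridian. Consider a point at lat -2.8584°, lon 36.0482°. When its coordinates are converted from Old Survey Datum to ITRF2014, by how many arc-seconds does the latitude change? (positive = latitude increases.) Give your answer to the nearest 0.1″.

sin φ = -0.049868, cos φ = 0.998756, sin λ = 0.588466, cos λ = 0.808522.
North component: ΔN = −sin φ cos λ·ΔX − sin φ sin λ·ΔY + cos φ·ΔZ = −(-0.049868)(0.808522)(-346.0) − (-0.049868)(0.588466)(560.1) + (0.998756)(459.9) = 461.81 m.
1° of latitude spans 3600 × 30.80 = 110880 m, so Δφ = 461.81 / 110880 × 3600 = 14.994″.

Δφ = 15.0″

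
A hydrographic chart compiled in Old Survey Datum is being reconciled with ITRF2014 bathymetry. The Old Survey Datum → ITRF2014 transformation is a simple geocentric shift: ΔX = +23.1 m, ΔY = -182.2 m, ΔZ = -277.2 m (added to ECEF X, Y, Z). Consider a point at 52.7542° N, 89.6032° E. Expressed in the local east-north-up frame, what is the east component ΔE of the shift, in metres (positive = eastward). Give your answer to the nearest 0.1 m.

ΔE = -24.4 m

At φ = 52.7542°, λ = 89.6032°: sin φ = 0.796046, cos φ = 0.605236, sin λ = 0.999976, cos λ = 0.006925.
ΔE = −sin λ·ΔX + cos λ·ΔY = −(0.999976)·(23.1) + (0.006925)·(-182.2) = -24.36 m.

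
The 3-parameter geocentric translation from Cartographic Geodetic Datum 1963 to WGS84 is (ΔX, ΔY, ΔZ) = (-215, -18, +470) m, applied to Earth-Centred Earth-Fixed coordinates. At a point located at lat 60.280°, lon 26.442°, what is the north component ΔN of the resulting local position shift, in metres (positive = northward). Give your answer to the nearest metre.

The local north axis is (−sin φ cos λ, −sin φ sin λ, cos φ), giving ΔN = 167.185 + 6.961 + 233.008 = 407.15 m.

ΔN = 407 m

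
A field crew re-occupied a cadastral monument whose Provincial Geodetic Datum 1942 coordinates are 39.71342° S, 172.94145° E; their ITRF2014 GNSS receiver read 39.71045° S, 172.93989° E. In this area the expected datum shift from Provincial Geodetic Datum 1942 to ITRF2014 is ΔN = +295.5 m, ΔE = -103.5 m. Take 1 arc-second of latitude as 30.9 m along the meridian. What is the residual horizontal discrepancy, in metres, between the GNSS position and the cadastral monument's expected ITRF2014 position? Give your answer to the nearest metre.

46 m

Observed coordinate differences: Δφ = +0.00297°, Δλ = -0.00156°.
Converting to metres (1° lat = 111240 m, cos φ = 0.769250): observed ΔN = 330.4 m, observed ΔE = -133.5 m.
Subtracting the expected shift leaves a residual of 330.4 − (295.5) = 34.9 m north and -133.5 − (-103.5) = -30.0 m east.
Residual distance = √(34.9² + (-30.0)²) = 46.0 m.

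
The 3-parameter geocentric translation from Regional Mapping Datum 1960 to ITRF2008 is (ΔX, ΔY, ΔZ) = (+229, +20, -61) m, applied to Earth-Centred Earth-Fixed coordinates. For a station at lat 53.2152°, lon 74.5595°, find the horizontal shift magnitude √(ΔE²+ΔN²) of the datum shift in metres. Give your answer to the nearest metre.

238 m

At φ = 53.2152°, λ = 74.5595°: sin φ = 0.800890, cos φ = 0.598811, sin λ = 0.963907, cos λ = 0.266238.
ΔE = −sin λ·ΔX + cos λ·ΔY = −(0.963907)·(229) + (0.266238)·(20) = -215.41 m.
ΔN = −sin φ cos λ·ΔX − sin φ sin λ·ΔY + cos φ·ΔZ = −(0.800890)(0.266238)(229) − (0.800890)(0.963907)(20) + (0.598811)(-61) = -100.80 m.
Horizontal magnitude = √(ΔE² + ΔN²) = √((-215.41)² + (-100.80)²) = 237.83 m.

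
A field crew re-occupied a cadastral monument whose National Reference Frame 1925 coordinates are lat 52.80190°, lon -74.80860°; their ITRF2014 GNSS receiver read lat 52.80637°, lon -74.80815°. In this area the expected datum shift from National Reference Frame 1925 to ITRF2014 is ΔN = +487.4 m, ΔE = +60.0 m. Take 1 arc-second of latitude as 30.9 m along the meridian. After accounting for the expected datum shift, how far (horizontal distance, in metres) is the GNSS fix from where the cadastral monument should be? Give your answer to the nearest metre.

31 m

Observed coordinate differences: Δφ = +0.00447°, Δλ = +0.00045°.
Converting to metres (1° lat = 111240 m, cos φ = 0.604573): observed ΔN = 497.2 m, observed ΔE = 30.3 m.
Subtracting the expected shift leaves a residual of 497.2 − (487.4) = 9.8 m north and 30.3 − (60.0) = -29.7 m east.
Residual distance = √(9.8² + (-29.7)²) = 31.3 m.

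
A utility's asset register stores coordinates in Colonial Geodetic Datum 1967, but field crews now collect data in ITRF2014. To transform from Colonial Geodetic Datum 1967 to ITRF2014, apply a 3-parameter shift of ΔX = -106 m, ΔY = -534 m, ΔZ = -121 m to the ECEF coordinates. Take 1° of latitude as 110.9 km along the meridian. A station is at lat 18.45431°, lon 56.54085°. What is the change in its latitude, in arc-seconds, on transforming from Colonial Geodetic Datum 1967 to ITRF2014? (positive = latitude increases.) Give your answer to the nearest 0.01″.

Δφ = 1.45″

sin φ = 0.316548, cos φ = 0.948576, sin λ = 0.834279, cos λ = 0.551342.
North component: ΔN = −sin φ cos λ·ΔX − sin φ sin λ·ΔY + cos φ·ΔZ = −(0.316548)(0.551342)(-106) − (0.316548)(0.834279)(-534) + (0.948576)(-121) = 44.75 m.
1° of latitude spans 110900 m, so Δφ = 44.75 / 110900 × 3600 = 1.453″.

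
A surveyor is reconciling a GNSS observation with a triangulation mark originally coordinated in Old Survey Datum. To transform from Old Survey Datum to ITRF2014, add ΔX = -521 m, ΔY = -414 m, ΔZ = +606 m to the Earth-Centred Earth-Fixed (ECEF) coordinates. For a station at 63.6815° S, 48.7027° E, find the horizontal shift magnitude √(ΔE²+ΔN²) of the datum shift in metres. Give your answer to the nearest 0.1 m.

At φ = -63.6815°, λ = 48.7027°: sin φ = -0.896343, cos φ = 0.443361, sin λ = 0.751295, cos λ = 0.659966.
ΔE = −sin λ·ΔX + cos λ·ΔY = −(0.751295)·(-521) + (0.659966)·(-414) = 118.20 m.
ΔN = −sin φ cos λ·ΔX − sin φ sin λ·ΔY + cos φ·ΔZ = −(-0.896343)(0.659966)(-521) − (-0.896343)(0.751295)(-414) + (0.443361)(606) = -318.32 m.
Horizontal magnitude = √(ΔE² + ΔN²) = √(118.20² + (-318.32)²) = 339.56 m.

339.6 m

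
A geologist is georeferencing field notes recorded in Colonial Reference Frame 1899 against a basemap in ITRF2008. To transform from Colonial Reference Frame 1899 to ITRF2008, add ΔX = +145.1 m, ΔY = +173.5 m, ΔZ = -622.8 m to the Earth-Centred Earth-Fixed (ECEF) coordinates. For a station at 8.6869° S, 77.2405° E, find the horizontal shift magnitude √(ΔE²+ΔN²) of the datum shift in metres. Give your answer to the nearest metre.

The local east axis at (φ, λ) is (−sin λ, cos λ, 0), so ΔE = −sin(77.2405°)·145.1 + cos(77.2405°)·173.5 = -103.20 m.
The local north axis is (−sin φ cos λ, −sin φ sin λ, cos φ), giving ΔN = 4.840 + 25.557 − 615.656 = -585.26 m.
Horizontal magnitude = √(ΔE² + ΔN²) = √((-103.20)² + (-585.26)²) = 594.29 m.

594 m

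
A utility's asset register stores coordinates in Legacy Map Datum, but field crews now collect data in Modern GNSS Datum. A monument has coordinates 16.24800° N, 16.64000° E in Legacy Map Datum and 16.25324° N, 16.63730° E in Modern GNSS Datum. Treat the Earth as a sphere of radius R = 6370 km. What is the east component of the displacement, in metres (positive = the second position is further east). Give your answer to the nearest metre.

Δφ = 16.25324° − 16.24800° = +0.00524°; Δλ = 16.63730° − 16.64000° = -0.00270°.
1° along a meridian = πR/180 = 111177 m.
ΔN = Δφ × 111177 = 582.6 m; ΔE = Δλ × 111177 × cos(16.24800°) = -0.00270 × 111177 × 0.960060 = -288.2 m.

ΔE = -288 m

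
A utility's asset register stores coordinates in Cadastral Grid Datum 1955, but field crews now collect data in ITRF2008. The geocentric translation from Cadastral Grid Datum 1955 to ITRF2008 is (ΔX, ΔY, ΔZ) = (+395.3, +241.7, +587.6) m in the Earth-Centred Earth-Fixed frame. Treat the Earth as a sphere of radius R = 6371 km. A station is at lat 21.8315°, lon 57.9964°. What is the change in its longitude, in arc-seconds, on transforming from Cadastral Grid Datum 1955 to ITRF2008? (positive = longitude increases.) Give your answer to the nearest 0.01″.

sin φ = 0.371878, cos φ = 0.928282, sin λ = 0.848015, cos λ = 0.529973.
East component: ΔE = −sin λ·ΔX + cos λ·ΔY = −(0.848015)(395.3) + (0.529973)(241.7) = -207.13 m.
1° of latitude spans πR/180 = 111195 m; at latitude φ, 1° of longitude spans that × cos φ = 103220.2 m, so Δλ = -207.13 / 103220.2 × 3600 = -7.224″.

Δλ = -7.22″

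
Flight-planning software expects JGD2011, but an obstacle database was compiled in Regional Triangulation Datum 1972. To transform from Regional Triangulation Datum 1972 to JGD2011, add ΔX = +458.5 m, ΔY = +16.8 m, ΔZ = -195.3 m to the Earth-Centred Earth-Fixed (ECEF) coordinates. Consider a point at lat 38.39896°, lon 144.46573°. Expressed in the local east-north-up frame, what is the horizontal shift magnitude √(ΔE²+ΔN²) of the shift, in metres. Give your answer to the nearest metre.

289 m

At φ = 38.39896°, λ = 144.46573°: sin φ = 0.621134, cos φ = 0.783705, sin λ = 0.581190, cos λ = -0.813768.
ΔE = −sin λ·ΔX + cos λ·ΔY = −(0.581190)·(458.5) + (-0.813768)·(16.8) = -280.15 m.
ΔN = −sin φ cos λ·ΔX − sin φ sin λ·ΔY + cos φ·ΔZ = −(0.621134)(-0.813768)(458.5) − (0.621134)(0.581190)(16.8) + (0.783705)(-195.3) = 72.63 m.
Horizontal magnitude = √(ΔE² + ΔN²) = √((-280.15)² + 72.63²) = 289.41 m.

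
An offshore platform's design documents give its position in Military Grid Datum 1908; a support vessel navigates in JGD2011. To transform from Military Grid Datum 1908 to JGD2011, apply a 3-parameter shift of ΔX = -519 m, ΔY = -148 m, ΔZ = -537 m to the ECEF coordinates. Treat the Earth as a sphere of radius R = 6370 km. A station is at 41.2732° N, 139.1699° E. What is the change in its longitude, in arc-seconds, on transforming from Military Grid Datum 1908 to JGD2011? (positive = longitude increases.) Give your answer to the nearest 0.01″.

Δλ = 19.44″

sin φ = 0.659650, cos φ = 0.751573, sin λ = 0.653818, cos λ = -0.756652.
East component: ΔE = −sin λ·ΔX + cos λ·ΔY = −(0.653818)(-519) + (-0.756652)(-148) = 451.32 m.
1° of latitude spans πR/180 = 111177 m; at latitude φ, 1° of longitude spans that × cos φ = 83558.0 m, so Δλ = 451.32 / 83558.0 × 3600 = 19.444″.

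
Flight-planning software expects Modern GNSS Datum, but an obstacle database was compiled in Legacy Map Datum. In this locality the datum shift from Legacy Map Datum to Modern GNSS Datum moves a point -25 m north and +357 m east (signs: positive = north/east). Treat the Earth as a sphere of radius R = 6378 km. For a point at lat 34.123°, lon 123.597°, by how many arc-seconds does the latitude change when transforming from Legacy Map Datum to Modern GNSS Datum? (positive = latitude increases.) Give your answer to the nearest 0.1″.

On a sphere of radius R, 1 rad of latitude = R, so Δφ = ΔN / R = -25.0 / 6378000 = -3.9197e-06 rad = -0.809″.

Δφ = -0.8″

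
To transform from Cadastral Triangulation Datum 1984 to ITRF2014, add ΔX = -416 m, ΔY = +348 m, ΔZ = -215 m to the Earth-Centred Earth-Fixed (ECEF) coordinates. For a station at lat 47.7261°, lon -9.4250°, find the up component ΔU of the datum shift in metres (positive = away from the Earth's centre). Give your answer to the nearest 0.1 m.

The local up (radial) axis is (cos φ cos λ, cos φ sin λ, sin φ), giving ΔU = -276.055 − 38.334 − 159.087 = -473.48 m.

ΔU = -473.5 m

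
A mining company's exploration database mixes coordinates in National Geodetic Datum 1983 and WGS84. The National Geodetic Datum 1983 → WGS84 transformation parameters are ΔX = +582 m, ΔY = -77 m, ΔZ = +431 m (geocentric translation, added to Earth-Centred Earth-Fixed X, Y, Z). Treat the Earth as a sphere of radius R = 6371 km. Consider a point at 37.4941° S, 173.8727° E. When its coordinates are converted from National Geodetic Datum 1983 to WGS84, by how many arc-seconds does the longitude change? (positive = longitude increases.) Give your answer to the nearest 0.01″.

sin φ = -0.608680, cos φ = 0.793416, sin λ = 0.106738, cos λ = -0.994287.
East component: ΔE = −sin λ·ΔX + cos λ·ΔY = −(0.106738)(582) + (-0.994287)(-77) = 14.44 m.
1° of latitude spans πR/180 = 111195 m; at latitude φ, 1° of longitude spans that × cos φ = 88223.8 m, so Δλ = 14.44 / 88223.8 × 3600 = 0.589″.

Δλ = 0.59″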